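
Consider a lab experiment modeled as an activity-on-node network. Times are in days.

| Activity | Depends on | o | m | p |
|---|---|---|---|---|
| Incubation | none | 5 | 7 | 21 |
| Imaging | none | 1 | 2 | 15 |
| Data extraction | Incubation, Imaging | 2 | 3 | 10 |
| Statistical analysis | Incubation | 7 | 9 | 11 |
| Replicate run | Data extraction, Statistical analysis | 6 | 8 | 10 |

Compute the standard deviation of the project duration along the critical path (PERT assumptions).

te_Incubation = (5 + 4·7 + 21)/6 = 54/6 = 9; σ²_Incubation = ((21−5)/6)² = 7.111
te_Imaging = (1 + 4·2 + 15)/6 = 24/6 = 4; σ²_Imaging = ((15−1)/6)² = 5.444
te_Data extraction = (2 + 4·3 + 10)/6 = 24/6 = 4; σ²_Data extraction = ((10−2)/6)² = 1.778
te_Statistical analysis = (7 + 4·9 + 11)/6 = 54/6 = 9; σ²_Statistical analysis = ((11−7)/6)² = 0.444
te_Replicate run = (6 + 4·8 + 10)/6 = 48/6 = 8; σ²_Replicate run = ((10−6)/6)² = 0.444

Forward pass:
ES_Incubation = 0; EF_Incubation = 9
ES_Imaging = 0; EF_Imaging = 4
ES_Data extraction = max(EF_Incubation=9, EF_Imaging=4) = 9; EF_Data extraction = 9+4 = 13
ES_Statistical analysis = 9; EF_Statistical analysis = 9+9 = 18
ES_Replicate run = max(EF_Data extraction=13, EF_Statistical analysis=18) = 18; EF_Replicate run = 18+8 = 26
Expected project duration μ = 26 days. Critical path: Incubation → Statistical analysis → Replicate run.

Variance along critical path = 7.111 + 0.444 + 0.444 = 8.000
σ = √8.000 = 2.828 days

2.83 days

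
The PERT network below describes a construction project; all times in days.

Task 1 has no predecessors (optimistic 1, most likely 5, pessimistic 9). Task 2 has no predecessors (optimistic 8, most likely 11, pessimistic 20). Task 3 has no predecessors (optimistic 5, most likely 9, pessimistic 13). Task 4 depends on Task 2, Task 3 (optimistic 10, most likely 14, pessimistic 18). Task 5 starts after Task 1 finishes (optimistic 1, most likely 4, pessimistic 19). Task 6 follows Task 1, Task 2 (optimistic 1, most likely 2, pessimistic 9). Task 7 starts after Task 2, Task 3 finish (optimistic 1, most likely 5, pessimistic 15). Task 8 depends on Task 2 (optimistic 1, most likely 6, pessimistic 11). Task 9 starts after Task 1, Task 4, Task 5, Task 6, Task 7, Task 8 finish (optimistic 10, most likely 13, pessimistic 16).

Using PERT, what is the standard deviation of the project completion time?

te_Task 1 = (1 + 4·5 + 9)/6 = 30/6 = 5; σ²_Task 1 = ((9−1)/6)² = 1.778
te_Task 2 = (8 + 4·11 + 20)/6 = 72/6 = 12; σ²_Task 2 = ((20−8)/6)² = 4.000
te_Task 3 = (5 + 4·9 + 13)/6 = 54/6 = 9; σ²_Task 3 = ((13−5)/6)² = 1.778
te_Task 4 = (10 + 4·14 + 18)/6 = 84/6 = 14; σ²_Task 4 = ((18−10)/6)² = 1.778
te_Task 5 = (1 + 4·4 + 19)/6 = 36/6 = 6; σ²_Task 5 = ((19−1)/6)² = 9.000
te_Task 6 = (1 + 4·2 + 9)/6 = 18/6 = 3; σ²_Task 6 = ((9−1)/6)² = 1.778
te_Task 7 = (1 + 4·5 + 15)/6 = 36/6 = 6; σ²_Task 7 = ((15−1)/6)² = 5.444
te_Task 8 = (1 + 4·6 + 11)/6 = 36/6 = 6; σ²_Task 8 = ((11−1)/6)² = 2.778
te_Task 9 = (10 + 4·13 + 16)/6 = 78/6 = 13; σ²_Task 9 = ((16−10)/6)² = 1.000

Forward pass:
ES_Task 1 = 0; EF_Task 1 = 5
ES_Task 2 = 0; EF_Task 2 = 12
ES_Task 3 = 0; EF_Task 3 = 9
ES_Task 4 = max(EF_Task 2=12, EF_Task 3=9) = 12; EF_Task 4 = 12+14 = 26
ES_Task 5 = 5; EF_Task 5 = 5+6 = 11
ES_Task 6 = max(EF_Task 1=5, EF_Task 2=12) = 12; EF_Task 6 = 12+3 = 15
ES_Task 7 = max(EF_Task 2=12, EF_Task 3=9) = 12; EF_Task 7 = 12+6 = 18
ES_Task 8 = 12; EF_Task 8 = 12+6 = 18
ES_Task 9 = max(EF_Task 1=5, EF_Task 4=26, EF_Task 5=11, EF_Task 6=15, EF_Task 7=18, EF_Task 8=18) = 26; EF_Task 9 = 26+13 = 39
Expected project duration μ = 39 days. Critical path: Task 2 → Task 4 → Task 9.

Variance along critical path = 4.000 + 1.778 + 1.000 = 6.778
σ = √6.778 = 2.603 days

2.60 days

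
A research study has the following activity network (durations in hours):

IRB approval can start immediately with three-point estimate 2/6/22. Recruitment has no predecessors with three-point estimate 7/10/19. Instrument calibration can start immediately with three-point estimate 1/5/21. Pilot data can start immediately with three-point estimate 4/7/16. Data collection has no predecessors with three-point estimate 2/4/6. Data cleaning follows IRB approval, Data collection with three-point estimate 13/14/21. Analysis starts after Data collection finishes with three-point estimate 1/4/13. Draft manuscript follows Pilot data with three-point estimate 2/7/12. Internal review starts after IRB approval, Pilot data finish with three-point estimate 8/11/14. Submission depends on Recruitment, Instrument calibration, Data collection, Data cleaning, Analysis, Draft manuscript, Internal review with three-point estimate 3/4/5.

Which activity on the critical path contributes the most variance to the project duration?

IRB approval

te_IRB approval = (2 + 4·6 + 22)/6 = 48/6 = 8; σ²_IRB approval = ((22−2)/6)² = 11.111
te_Recruitment = (7 + 4·10 + 19)/6 = 66/6 = 11; σ²_Recruitment = ((19−7)/6)² = 4.000
te_Instrument calibration = (1 + 4·5 + 21)/6 = 42/6 = 7; σ²_Instrument calibration = ((21−1)/6)² = 11.111
te_Pilot data = (4 + 4·7 + 16)/6 = 48/6 = 8; σ²_Pilot data = ((16−4)/6)² = 4.000
te_Data collection = (2 + 4·4 + 6)/6 = 24/6 = 4; σ²_Data collection = ((6−2)/6)² = 0.444
te_Data cleaning = (13 + 4·14 + 21)/6 = 90/6 = 15; σ²_Data cleaning = ((21−13)/6)² = 1.778
te_Analysis = (1 + 4·4 + 13)/6 = 30/6 = 5; σ²_Analysis = ((13−1)/6)² = 4.000
te_Draft manuscript = (2 + 4·7 + 12)/6 = 42/6 = 7; σ²_Draft manuscript = ((12−2)/6)² = 2.778
te_Internal review = (8 + 4·11 + 14)/6 = 66/6 = 11; σ²_Internal review = ((14−8)/6)² = 1.000
te_Submission = (3 + 4·4 + 5)/6 = 24/6 = 4; σ²_Submission = ((5−3)/6)² = 0.111

Forward pass:
ES_IRB approval = 0; EF_IRB approval = 8
ES_Recruitment = 0; EF_Recruitment = 11
ES_Instrument calibration = 0; EF_Instrument calibration = 7
ES_Pilot data = 0; EF_Pilot data = 8
ES_Data collection = 0; EF_Data collection = 4
ES_Data cleaning = max(EF_IRB approval=8, EF_Data collection=4) = 8; EF_Data cleaning = 8+15 = 23
ES_Analysis = 4; EF_Analysis = 4+5 = 9
ES_Draft manuscript = 8; EF_Draft manuscript = 8+7 = 15
ES_Internal review = max(EF_IRB approval=8, EF_Pilot data=8) = 8; EF_Internal review = 8+11 = 19
ES_Submission = max(EF_Recruitment=11, EF_Instrument calibration=7, EF_Data collection=4, EF_Data cleaning=23, EF_Analysis=9, EF_Draft manuscript=15, EF_Internal review=19) = 23; EF_Submission = 23+4 = 27
Expected project duration μ = 27 hours. Critical path: IRB approval → Data cleaning → Submission.

Variances on critical path: σ²_IRB approval=11.111, σ²_Data cleaning=1.778, σ²_Submission=0.111.
Largest is σ²_IRB approval = 11.111.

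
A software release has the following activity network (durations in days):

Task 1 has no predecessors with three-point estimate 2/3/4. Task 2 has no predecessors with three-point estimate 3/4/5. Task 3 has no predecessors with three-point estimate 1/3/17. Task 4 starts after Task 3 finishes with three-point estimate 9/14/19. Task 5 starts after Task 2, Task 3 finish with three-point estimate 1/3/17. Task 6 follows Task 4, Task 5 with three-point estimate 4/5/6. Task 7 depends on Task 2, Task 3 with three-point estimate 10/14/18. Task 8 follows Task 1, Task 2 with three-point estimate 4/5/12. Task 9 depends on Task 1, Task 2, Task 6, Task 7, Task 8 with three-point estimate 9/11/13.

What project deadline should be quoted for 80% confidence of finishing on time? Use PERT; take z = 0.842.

te_Task 1 = (2 + 4·3 + 4)/6 = 18/6 = 3; σ²_Task 1 = ((4−2)/6)² = 0.111
te_Task 2 = (3 + 4·4 + 5)/6 = 24/6 = 4; σ²_Task 2 = ((5−3)/6)² = 0.111
te_Task 3 = (1 + 4·3 + 17)/6 = 30/6 = 5; σ²_Task 3 = ((17−1)/6)² = 7.111
te_Task 4 = (9 + 4·14 + 19)/6 = 84/6 = 14; σ²_Task 4 = ((19−9)/6)² = 2.778
te_Task 5 = (1 + 4·3 + 17)/6 = 30/6 = 5; σ²_Task 5 = ((17−1)/6)² = 7.111
te_Task 6 = (4 + 4·5 + 6)/6 = 30/6 = 5; σ²_Task 6 = ((6−4)/6)² = 0.111
te_Task 7 = (10 + 4·14 + 18)/6 = 84/6 = 14; σ²_Task 7 = ((18−10)/6)² = 1.778
te_Task 8 = (4 + 4·5 + 12)/6 = 36/6 = 6; σ²_Task 8 = ((12−4)/6)² = 1.778
te_Task 9 = (9 + 4·11 + 13)/6 = 66/6 = 11; σ²_Task 9 = ((13−9)/6)² = 0.444

Forward pass:
ES_Task 1 = 0; EF_Task 1 = 3
ES_Task 2 = 0; EF_Task 2 = 4
ES_Task 3 = 0; EF_Task 3 = 5
ES_Task 4 = 5; EF_Task 4 = 5+14 = 19
ES_Task 5 = max(EF_Task 2=4, EF_Task 3=5) = 5; EF_Task 5 = 5+5 = 10
ES_Task 6 = max(EF_Task 4=19, EF_Task 5=10) = 19; EF_Task 6 = 19+5 = 24
ES_Task 7 = max(EF_Task 2=4, EF_Task 3=5) = 5; EF_Task 7 = 5+14 = 19
ES_Task 8 = max(EF_Task 1=3, EF_Task 2=4) = 4; EF_Task 8 = 4+6 = 10
ES_Task 9 = max(EF_Task 1=3, EF_Task 2=4, EF_Task 6=24, EF_Task 7=19, EF_Task 8=10) = 24; EF_Task 9 = 24+11 = 35
Expected project duration μ = 35 days. Critical path: Task 3 → Task 4 → Task 6 → Task 9.

Variance along critical path = 7.111 + 2.778 + 0.111 + 0.444 = 10.444; σ = 3.232 days.
D = μ + z·σ = 35 + 0.842·3.232 = 37.7 days

37.7 days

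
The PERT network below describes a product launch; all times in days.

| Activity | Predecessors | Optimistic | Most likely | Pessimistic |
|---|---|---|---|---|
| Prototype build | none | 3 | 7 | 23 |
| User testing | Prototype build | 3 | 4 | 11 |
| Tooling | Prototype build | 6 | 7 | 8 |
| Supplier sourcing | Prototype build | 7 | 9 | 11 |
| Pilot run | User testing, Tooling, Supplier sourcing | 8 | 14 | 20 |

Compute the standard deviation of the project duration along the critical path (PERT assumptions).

te_Prototype build = (3 + 4·7 + 23)/6 = 54/6 = 9; σ²_Prototype build = ((23−3)/6)² = 11.111
te_User testing = (3 + 4·4 + 11)/6 = 30/6 = 5; σ²_User testing = ((11−3)/6)² = 1.778
te_Tooling = (6 + 4·7 + 8)/6 = 42/6 = 7; σ²_Tooling = ((8−6)/6)² = 0.111
te_Supplier sourcing = (7 + 4·9 + 11)/6 = 54/6 = 9; σ²_Supplier sourcing = ((11−7)/6)² = 0.444
te_Pilot run = (8 + 4·14 + 20)/6 = 84/6 = 14; σ²_Pilot run = ((20−8)/6)² = 4.000

Forward pass:
ES_Prototype build = 0; EF_Prototype build = 9
ES_User testing = 9; EF_User testing = 9+5 = 14
ES_Tooling = 9; EF_Tooling = 9+7 = 16
ES_Supplier sourcing = 9; EF_Supplier sourcing = 9+9 = 18
ES_Pilot run = max(EF_User testing=14, EF_Tooling=16, EF_Supplier sourcing=18) = 18; EF_Pilot run = 18+14 = 32
Expected project duration μ = 32 days. Critical path: Prototype build → Supplier sourcing → Pilot run.

Variance along critical path = 11.111 + 0.444 + 4.000 = 15.556
σ = √15.556 = 3.944 days

3.94 days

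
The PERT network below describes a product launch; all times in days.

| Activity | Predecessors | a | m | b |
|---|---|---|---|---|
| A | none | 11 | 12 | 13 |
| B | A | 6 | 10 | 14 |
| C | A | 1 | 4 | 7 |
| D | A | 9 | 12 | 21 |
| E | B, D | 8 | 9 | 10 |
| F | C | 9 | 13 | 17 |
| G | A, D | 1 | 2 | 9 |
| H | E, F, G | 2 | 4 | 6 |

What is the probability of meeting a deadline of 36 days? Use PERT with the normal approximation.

0.177

te_A = (11 + 4·12 + 13)/6 = 72/6 = 12; σ²_A = ((13−11)/6)² = 0.111
te_B = (6 + 4·10 + 14)/6 = 60/6 = 10; σ²_B = ((14−6)/6)² = 1.778
te_C = (1 + 4·4 + 7)/6 = 24/6 = 4; σ²_C = ((7−1)/6)² = 1.000
te_D = (9 + 4·12 + 21)/6 = 78/6 = 13; σ²_D = ((21−9)/6)² = 4.000
te_E = (8 + 4·9 + 10)/6 = 54/6 = 9; σ²_E = ((10−8)/6)² = 0.111
te_F = (9 + 4·13 + 17)/6 = 78/6 = 13; σ²_F = ((17−9)/6)² = 1.778
te_G = (1 + 4·2 + 9)/6 = 18/6 = 3; σ²_G = ((9−1)/6)² = 1.778
te_H = (2 + 4·4 + 6)/6 = 24/6 = 4; σ²_H = ((6−2)/6)² = 0.444

Forward pass:
ES_A = 0; EF_A = 12
ES_B = 12; EF_B = 12+10 = 22
ES_C = 12; EF_C = 12+4 = 16
ES_D = 12; EF_D = 12+13 = 25
ES_E = max(EF_B=22, EF_D=25) = 25; EF_E = 25+9 = 34
ES_F = 16; EF_F = 16+13 = 29
ES_G = max(EF_A=12, EF_D=25) = 25; EF_G = 25+3 = 28
ES_H = max(EF_E=34, EF_F=29, EF_G=28) = 34; EF_H = 34+4 = 38
Expected project duration μ = 38 days. Critical path: A → D → E → H.

Variance along critical path = 0.111 + 4.000 + 0.111 + 0.444 = 4.667; σ = √4.667 = 2.160 days.
Z = (36 − 38) / 2.160 = -0.926
P(T ≤ 36) = Φ(-0.926) ≈ 0.177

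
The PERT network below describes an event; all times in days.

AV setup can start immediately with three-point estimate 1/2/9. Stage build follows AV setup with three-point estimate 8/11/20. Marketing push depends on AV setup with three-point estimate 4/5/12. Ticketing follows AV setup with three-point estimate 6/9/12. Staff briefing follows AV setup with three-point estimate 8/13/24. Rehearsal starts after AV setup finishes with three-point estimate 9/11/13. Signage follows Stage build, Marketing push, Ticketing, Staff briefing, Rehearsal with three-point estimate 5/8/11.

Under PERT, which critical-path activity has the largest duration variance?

Staff briefing

te_AV setup = (1 + 4·2 + 9)/6 = 18/6 = 3; σ²_AV setup = ((9−1)/6)² = 1.778
te_Stage build = (8 + 4·11 + 20)/6 = 72/6 = 12; σ²_Stage build = ((20−8)/6)² = 4.000
te_Marketing push = (4 + 4·5 + 12)/6 = 36/6 = 6; σ²_Marketing push = ((12−4)/6)² = 1.778
te_Ticketing = (6 + 4·9 + 12)/6 = 54/6 = 9; σ²_Ticketing = ((12−6)/6)² = 1.000
te_Staff briefing = (8 + 4·13 + 24)/6 = 84/6 = 14; σ²_Staff briefing = ((24−8)/6)² = 7.111
te_Rehearsal = (9 + 4·11 + 13)/6 = 66/6 = 11; σ²_Rehearsal = ((13−9)/6)² = 0.444
te_Signage = (5 + 4·8 + 11)/6 = 48/6 = 8; σ²_Signage = ((11−5)/6)² = 1.000

Forward pass:
ES_AV setup = 0; EF_AV setup = 3
ES_Stage build = 3; EF_Stage build = 3+12 = 15
ES_Marketing push = 3; EF_Marketing push = 3+6 = 9
ES_Ticketing = 3; EF_Ticketing = 3+9 = 12
ES_Staff briefing = 3; EF_Staff briefing = 3+14 = 17
ES_Rehearsal = 3; EF_Rehearsal = 3+11 = 14
ES_Signage = max(EF_Stage build=15, EF_Marketing push=9, EF_Ticketing=12, EF_Staff briefing=17, EF_Rehearsal=14) = 17; EF_Signage = 17+8 = 25
Expected project duration μ = 25 days. Critical path: AV setup → Staff briefing → Signage.

Variances on critical path: σ²_AV setup=1.778, σ²_Staff briefing=7.111, σ²_Signage=1.000.
Largest is σ²_Staff briefing = 7.111.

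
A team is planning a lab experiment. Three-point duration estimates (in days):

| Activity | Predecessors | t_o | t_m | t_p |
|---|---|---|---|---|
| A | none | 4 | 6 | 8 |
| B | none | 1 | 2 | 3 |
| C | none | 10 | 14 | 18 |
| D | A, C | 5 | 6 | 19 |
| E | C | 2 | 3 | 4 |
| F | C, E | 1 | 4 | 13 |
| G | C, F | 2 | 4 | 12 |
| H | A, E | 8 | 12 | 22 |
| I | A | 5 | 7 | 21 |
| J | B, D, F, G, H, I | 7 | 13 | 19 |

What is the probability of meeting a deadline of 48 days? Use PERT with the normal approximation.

0.931

te_A = (4 + 4·6 + 8)/6 = 36/6 = 6; σ²_A = ((8−4)/6)² = 0.444
te_B = (1 + 4·2 + 3)/6 = 12/6 = 2; σ²_B = ((3−1)/6)² = 0.111
te_C = (10 + 4·14 + 18)/6 = 84/6 = 14; σ²_C = ((18−10)/6)² = 1.778
te_D = (5 + 4·6 + 19)/6 = 48/6 = 8; σ²_D = ((19−5)/6)² = 5.444
te_E = (2 + 4·3 + 4)/6 = 18/6 = 3; σ²_E = ((4−2)/6)² = 0.111
te_F = (1 + 4·4 + 13)/6 = 30/6 = 5; σ²_F = ((13−1)/6)² = 4.000
te_G = (2 + 4·4 + 12)/6 = 30/6 = 5; σ²_G = ((12−2)/6)² = 2.778
te_H = (8 + 4·12 + 22)/6 = 78/6 = 13; σ²_H = ((22−8)/6)² = 5.444
te_I = (5 + 4·7 + 21)/6 = 54/6 = 9; σ²_I = ((21−5)/6)² = 7.111
te_J = (7 + 4·13 + 19)/6 = 78/6 = 13; σ²_J = ((19−7)/6)² = 4.000

Forward pass:
ES_A = 0; EF_A = 6
ES_B = 0; EF_B = 2
ES_C = 0; EF_C = 14
ES_D = max(EF_A=6, EF_C=14) = 14; EF_D = 14+8 = 22
ES_E = 14; EF_E = 14+3 = 17
ES_F = max(EF_C=14, EF_E=17) = 17; EF_F = 17+5 = 22
ES_G = max(EF_C=14, EF_F=22) = 22; EF_G = 22+5 = 27
ES_H = max(EF_A=6, EF_E=17) = 17; EF_H = 17+13 = 30
ES_I = 6; EF_I = 6+9 = 15
ES_J = max(EF_B=2, EF_D=22, EF_F=22, EF_G=27, EF_H=30, EF_I=15) = 30; EF_J = 30+13 = 43
Expected project duration μ = 43 days. Critical path: C → E → H → J.

Variance along critical path = 1.778 + 0.111 + 5.444 + 4.000 = 11.333; σ = √11.333 = 3.367 days.
Z = (48 − 43) / 3.367 = 1.485
P(T ≤ 48) = Φ(1.485) ≈ 0.931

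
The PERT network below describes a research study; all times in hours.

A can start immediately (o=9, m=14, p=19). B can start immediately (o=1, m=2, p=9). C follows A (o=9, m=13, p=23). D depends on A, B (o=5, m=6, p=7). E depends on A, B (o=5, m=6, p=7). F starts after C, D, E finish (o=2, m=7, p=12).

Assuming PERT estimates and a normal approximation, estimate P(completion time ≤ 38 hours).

te_A = (9 + 4·14 + 19)/6 = 84/6 = 14; σ²_A = ((19−9)/6)² = 2.778
te_B = (1 + 4·2 + 9)/6 = 18/6 = 3; σ²_B = ((9−1)/6)² = 1.778
te_C = (9 + 4·13 + 23)/6 = 84/6 = 14; σ²_C = ((23−9)/6)² = 5.444
te_D = (5 + 4·6 + 7)/6 = 36/6 = 6; σ²_D = ((7−5)/6)² = 0.111
te_E = (5 + 4·6 + 7)/6 = 36/6 = 6; σ²_E = ((7−5)/6)² = 0.111
te_F = (2 + 4·7 + 12)/6 = 42/6 = 7; σ²_F = ((12−2)/6)² = 2.778

Forward pass:
ES_A = 0; EF_A = 14
ES_B = 0; EF_B = 3
ES_C = 14; EF_C = 14+14 = 28
ES_D = max(EF_A=14, EF_B=3) = 14; EF_D = 14+6 = 20
ES_E = max(EF_A=14, EF_B=3) = 14; EF_E = 14+6 = 20
ES_F = max(EF_C=28, EF_D=20, EF_E=20) = 28; EF_F = 28+7 = 35
Expected project duration μ = 35 hours. Critical path: A → C → F.

Variance along critical path = 2.778 + 5.444 + 2.778 = 11.000; σ = √11.000 = 3.317 hours.
Z = (38 − 35) / 3.317 = 0.905
P(T ≤ 38) = Φ(0.905) ≈ 0.817

0.817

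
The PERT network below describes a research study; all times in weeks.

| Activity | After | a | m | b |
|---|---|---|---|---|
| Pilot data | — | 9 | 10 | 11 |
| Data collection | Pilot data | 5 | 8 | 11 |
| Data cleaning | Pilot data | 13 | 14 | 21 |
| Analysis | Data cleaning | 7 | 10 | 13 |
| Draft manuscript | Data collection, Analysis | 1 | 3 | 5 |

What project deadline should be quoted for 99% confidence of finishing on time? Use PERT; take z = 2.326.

te_Pilot data = (9 + 4·10 + 11)/6 = 60/6 = 10; σ²_Pilot data = ((11−9)/6)² = 0.111
te_Data collection = (5 + 4·8 + 11)/6 = 48/6 = 8; σ²_Data collection = ((11−5)/6)² = 1.000
te_Data cleaning = (13 + 4·14 + 21)/6 = 90/6 = 15; σ²_Data cleaning = ((21−13)/6)² = 1.778
te_Analysis = (7 + 4·10 + 13)/6 = 60/6 = 10; σ²_Analysis = ((13−7)/6)² = 1.000
te_Draft manuscript = (1 + 4·3 + 5)/6 = 18/6 = 3; σ²_Draft manuscript = ((5−1)/6)² = 0.444

Forward pass:
ES_Pilot data = 0; EF_Pilot data = 10
ES_Data collection = 10; EF_Data collection = 10+8 = 18
ES_Data cleaning = 10; EF_Data cleaning = 10+15 = 25
ES_Analysis = 25; EF_Analysis = 25+10 = 35
ES_Draft manuscript = max(EF_Data collection=18, EF_Analysis=35) = 35; EF_Draft manuscript = 35+3 = 38
Expected project duration μ = 38 weeks. Critical path: Pilot data → Data cleaning → Analysis → Draft manuscript.

Variance along critical path = 0.111 + 1.778 + 1.000 + 0.444 = 3.333; σ = 1.826 weeks.
D = μ + z·σ = 38 + 2.326·1.826 = 42.2 weeks

42.2 weeks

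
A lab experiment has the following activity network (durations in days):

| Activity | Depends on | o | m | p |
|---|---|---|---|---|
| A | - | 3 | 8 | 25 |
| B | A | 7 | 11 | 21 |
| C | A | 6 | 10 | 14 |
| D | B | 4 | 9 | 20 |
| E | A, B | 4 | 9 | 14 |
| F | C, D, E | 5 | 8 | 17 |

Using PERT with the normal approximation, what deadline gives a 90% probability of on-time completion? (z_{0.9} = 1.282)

te_A = (3 + 4·8 + 25)/6 = 60/6 = 10; σ²_A = ((25−3)/6)² = 13.444
te_B = (7 + 4·11 + 21)/6 = 72/6 = 12; σ²_B = ((21−7)/6)² = 5.444
te_C = (6 + 4·10 + 14)/6 = 60/6 = 10; σ²_C = ((14−6)/6)² = 1.778
te_D = (4 + 4·9 + 20)/6 = 60/6 = 10; σ²_D = ((20−4)/6)² = 7.111
te_E = (4 + 4·9 + 14)/6 = 54/6 = 9; σ²_E = ((14−4)/6)² = 2.778
te_F = (5 + 4·8 + 17)/6 = 54/6 = 9; σ²_F = ((17−5)/6)² = 4.000

Forward pass:
ES_A = 0; EF_A = 10
ES_B = 10; EF_B = 10+12 = 22
ES_C = 10; EF_C = 10+10 = 20
ES_D = 22; EF_D = 22+10 = 32
ES_E = max(EF_A=10, EF_B=22) = 22; EF_E = 22+9 = 31
ES_F = max(EF_C=20, EF_D=32, EF_E=31) = 32; EF_F = 32+9 = 41
Expected project duration μ = 41 days. Critical path: A → B → D → F.

Variance along critical path = 13.444 + 5.444 + 7.111 + 4.000 = 30.000; σ = 5.477 days.
D = μ + z·σ = 41 + 1.282·5.477 = 48.0 days

48.0 days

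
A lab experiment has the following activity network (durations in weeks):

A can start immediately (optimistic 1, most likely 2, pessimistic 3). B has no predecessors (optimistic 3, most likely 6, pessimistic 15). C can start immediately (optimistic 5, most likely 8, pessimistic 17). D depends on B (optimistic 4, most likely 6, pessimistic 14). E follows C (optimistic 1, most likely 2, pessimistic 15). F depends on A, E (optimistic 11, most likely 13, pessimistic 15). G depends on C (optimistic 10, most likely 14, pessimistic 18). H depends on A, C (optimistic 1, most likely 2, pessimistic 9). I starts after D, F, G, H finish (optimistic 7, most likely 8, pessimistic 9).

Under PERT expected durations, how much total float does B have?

12 weeks

te_A = (1 + 4·2 + 3)/6 = 12/6 = 2
te_B = (3 + 4·6 + 15)/6 = 42/6 = 7
te_C = (5 + 4·8 + 17)/6 = 54/6 = 9
te_D = (4 + 4·6 + 14)/6 = 42/6 = 7
te_E = (1 + 4·2 + 15)/6 = 24/6 = 4
te_F = (11 + 4·13 + 15)/6 = 78/6 = 13
te_G = (10 + 4·14 + 18)/6 = 84/6 = 14
te_H = (1 + 4·2 + 9)/6 = 18/6 = 3
te_I = (7 + 4·8 + 9)/6 = 48/6 = 8

Forward pass:
ES_A = 0; EF_A = 2
ES_B = 0; EF_B = 7
ES_C = 0; EF_C = 9
ES_D = 7; EF_D = 7+7 = 14
ES_E = 9; EF_E = 9+4 = 13
ES_F = max(EF_A=2, EF_E=13) = 13; EF_F = 13+13 = 26
ES_G = 9; EF_G = 9+14 = 23
ES_H = max(EF_A=2, EF_C=9) = 9; EF_H = 9+3 = 12
ES_I = max(EF_D=14, EF_F=26, EF_G=23, EF_H=12) = 26; EF_I = 26+8 = 34
Expected project duration μ = 34 weeks. Critical path: C → E → F → I.

Backward pass:
LF_I = 34; LS_I = 34−8 = 26
LF_H = LS_I = 26; LS_H = 26−3 = 23
LF_G = LS_I = 26; LS_G = 26−14 = 12
LF_F = LS_I = 26; LS_F = 26−13 = 13
LF_E = LS_F = 13; LS_E = 13−4 = 9
LF_D = LS_I = 26; LS_D = 26−7 = 19
LF_C = min(LS_E=9, LS_G=12, LS_H=23) = 9; LS_C = 9−9 = 0
LF_B = LS_D = 19; LS_B = 19−7 = 12
LF_A = min(LS_F=13, LS_H=23) = 13; LS_A = 13−2 = 11
Slack_B = LS_B − ES_B = 12 − 0 = 12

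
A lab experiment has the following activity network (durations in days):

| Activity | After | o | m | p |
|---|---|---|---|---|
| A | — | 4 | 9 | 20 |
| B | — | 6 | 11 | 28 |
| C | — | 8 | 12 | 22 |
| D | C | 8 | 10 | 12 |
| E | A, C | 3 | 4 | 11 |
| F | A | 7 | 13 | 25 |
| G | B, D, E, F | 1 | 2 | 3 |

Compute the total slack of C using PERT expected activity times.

te_A = (4 + 4·9 + 20)/6 = 60/6 = 10
te_B = (6 + 4·11 + 28)/6 = 78/6 = 13
te_C = (8 + 4·12 + 22)/6 = 78/6 = 13
te_D = (8 + 4·10 + 12)/6 = 60/6 = 10
te_E = (3 + 4·4 + 11)/6 = 30/6 = 5
te_F = (7 + 4·13 + 25)/6 = 84/6 = 14
te_G = (1 + 4·2 + 3)/6 = 12/6 = 2

Forward pass:
ES_A = 0; EF_A = 10
ES_B = 0; EF_B = 13
ES_C = 0; EF_C = 13
ES_D = 13; EF_D = 13+10 = 23
ES_E = max(EF_A=10, EF_C=13) = 13; EF_E = 13+5 = 18
ES_F = 10; EF_F = 10+14 = 24
ES_G = max(EF_B=13, EF_D=23, EF_E=18, EF_F=24) = 24; EF_G = 24+2 = 26
Expected project duration μ = 26 days. Critical path: A → F → G.

Backward pass:
LF_G = 26; LS_G = 26−2 = 24
LF_F = LS_G = 24; LS_F = 24−14 = 10
LF_E = LS_G = 24; LS_E = 24−5 = 19
LF_D = LS_G = 24; LS_D = 24−10 = 14
LF_C = min(LS_D=14, LS_E=19) = 14; LS_C = 14−13 = 1
LF_B = LS_G = 24; LS_B = 24−13 = 11
LF_A = min(LS_E=19, LS_F=10) = 10; LS_A = 10−10 = 0
Slack_C = LS_C − ES_C = 1 − 0 = 1

1 days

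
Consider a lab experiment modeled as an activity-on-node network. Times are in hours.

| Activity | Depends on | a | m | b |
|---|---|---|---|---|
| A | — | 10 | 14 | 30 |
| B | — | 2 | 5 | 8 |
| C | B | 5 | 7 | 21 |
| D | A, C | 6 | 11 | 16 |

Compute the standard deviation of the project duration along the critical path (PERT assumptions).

3.73 hours

te_A = (10 + 4·14 + 30)/6 = 96/6 = 16; σ²_A = ((30−10)/6)² = 11.111
te_B = (2 + 4·5 + 8)/6 = 30/6 = 5; σ²_B = ((8−2)/6)² = 1.000
te_C = (5 + 4·7 + 21)/6 = 54/6 = 9; σ²_C = ((21−5)/6)² = 7.111
te_D = (6 + 4·11 + 16)/6 = 66/6 = 11; σ²_D = ((16−6)/6)² = 2.778

Forward pass:
ES_A = 0; EF_A = 16
ES_B = 0; EF_B = 5
ES_C = 5; EF_C = 5+9 = 14
ES_D = max(EF_A=16, EF_C=14) = 16; EF_D = 16+11 = 27
Expected project duration μ = 27 hours. Critical path: A → D.

Variance along critical path = 11.111 + 2.778 = 13.889
σ = √13.889 = 3.727 hours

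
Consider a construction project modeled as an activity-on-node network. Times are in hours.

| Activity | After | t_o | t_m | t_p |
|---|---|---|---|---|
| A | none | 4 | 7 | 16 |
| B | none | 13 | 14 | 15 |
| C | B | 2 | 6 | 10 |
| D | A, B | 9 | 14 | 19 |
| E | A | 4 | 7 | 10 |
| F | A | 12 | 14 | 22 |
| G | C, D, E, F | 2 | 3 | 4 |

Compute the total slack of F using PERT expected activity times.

5 hours

te_A = (4 + 4·7 + 16)/6 = 48/6 = 8
te_B = (13 + 4·14 + 15)/6 = 84/6 = 14
te_C = (2 + 4·6 + 10)/6 = 36/6 = 6
te_D = (9 + 4·14 + 19)/6 = 84/6 = 14
te_E = (4 + 4·7 + 10)/6 = 42/6 = 7
te_F = (12 + 4·14 + 22)/6 = 90/6 = 15
te_G = (2 + 4·3 + 4)/6 = 18/6 = 3

Forward pass:
ES_A = 0; EF_A = 8
ES_B = 0; EF_B = 14
ES_C = 14; EF_C = 14+6 = 20
ES_D = max(EF_A=8, EF_B=14) = 14; EF_D = 14+14 = 28
ES_E = 8; EF_E = 8+7 = 15
ES_F = 8; EF_F = 8+15 = 23
ES_G = max(EF_C=20, EF_D=28, EF_E=15, EF_F=23) = 28; EF_G = 28+3 = 31
Expected project duration μ = 31 hours. Critical path: B → D → G.

Backward pass:
LF_G = 31; LS_G = 31−3 = 28
LF_F = LS_G = 28; LS_F = 28−15 = 13
LF_E = LS_G = 28; LS_E = 28−7 = 21
LF_D = LS_G = 28; LS_D = 28−14 = 14
LF_C = LS_G = 28; LS_C = 28−6 = 22
LF_B = min(LS_C=22, LS_D=14) = 14; LS_B = 14−14 = 0
LF_A = min(LS_D=14, LS_E=21, LS_F=13) = 13; LS_A = 13−8 = 5
Slack_F = LS_F − ES_F = 13 − 8 = 5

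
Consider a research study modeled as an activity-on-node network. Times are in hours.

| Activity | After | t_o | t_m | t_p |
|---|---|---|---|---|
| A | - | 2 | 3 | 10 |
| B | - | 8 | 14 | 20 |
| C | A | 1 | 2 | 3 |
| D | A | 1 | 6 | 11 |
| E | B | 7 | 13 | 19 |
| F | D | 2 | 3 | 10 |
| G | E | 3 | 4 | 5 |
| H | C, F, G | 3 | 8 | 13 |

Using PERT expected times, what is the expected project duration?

te_A = (2 + 4·3 + 10)/6 = 24/6 = 4
te_B = (8 + 4·14 + 20)/6 = 84/6 = 14
te_C = (1 + 4·2 + 3)/6 = 12/6 = 2
te_D = (1 + 4·6 + 11)/6 = 36/6 = 6
te_E = (7 + 4·13 + 19)/6 = 78/6 = 13
te_F = (2 + 4·3 + 10)/6 = 24/6 = 4
te_G = (3 + 4·4 + 5)/6 = 24/6 = 4
te_H = (3 + 4·8 + 13)/6 = 48/6 = 8

Forward pass:
ES_A = 0; EF_A = 4
ES_B = 0; EF_B = 14
ES_C = 4; EF_C = 4+2 = 6
ES_D = 4; EF_D = 4+6 = 10
ES_E = 14; EF_E = 14+13 = 27
ES_F = 10; EF_F = 10+4 = 14
ES_G = 27; EF_G = 27+4 = 31
ES_H = max(EF_C=6, EF_F=14, EF_G=31) = 31; EF_H = 31+8 = 39
Expected project duration μ = 39 hours. Critical path: B → E → G → H.

39 hours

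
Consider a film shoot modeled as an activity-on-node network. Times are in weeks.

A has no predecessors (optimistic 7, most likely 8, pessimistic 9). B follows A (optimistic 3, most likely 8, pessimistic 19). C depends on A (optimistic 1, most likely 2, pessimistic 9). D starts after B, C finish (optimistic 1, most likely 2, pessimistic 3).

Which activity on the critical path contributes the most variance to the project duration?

te_A = (7 + 4·8 + 9)/6 = 48/6 = 8; σ²_A = ((9−7)/6)² = 0.111
te_B = (3 + 4·8 + 19)/6 = 54/6 = 9; σ²_B = ((19−3)/6)² = 7.111
te_C = (1 + 4·2 + 9)/6 = 18/6 = 3; σ²_C = ((9−1)/6)² = 1.778
te_D = (1 + 4·2 + 3)/6 = 12/6 = 2; σ²_D = ((3−1)/6)² = 0.111

Forward pass:
ES_A = 0; EF_A = 8
ES_B = 8; EF_B = 8+9 = 17
ES_C = 8; EF_C = 8+3 = 11
ES_D = max(EF_B=17, EF_C=11) = 17; EF_D = 17+2 = 19
Expected project duration μ = 19 weeks. Critical path: A → B → D.

Variances on critical path: σ²_A=0.111, σ²_B=7.111, σ²_D=0.111.
Largest is σ²_B = 7.111.

B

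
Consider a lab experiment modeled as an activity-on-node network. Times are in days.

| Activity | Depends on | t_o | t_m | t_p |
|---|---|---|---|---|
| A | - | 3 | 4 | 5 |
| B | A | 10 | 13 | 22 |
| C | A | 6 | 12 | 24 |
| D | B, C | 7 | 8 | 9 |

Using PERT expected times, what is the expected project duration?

te_A = (3 + 4·4 + 5)/6 = 24/6 = 4
te_B = (10 + 4·13 + 22)/6 = 84/6 = 14
te_C = (6 + 4·12 + 24)/6 = 78/6 = 13
te_D = (7 + 4·8 + 9)/6 = 48/6 = 8

Forward pass:
ES_A = 0; EF_A = 4
ES_B = 4; EF_B = 4+14 = 18
ES_C = 4; EF_C = 4+13 = 17
ES_D = max(EF_B=18, EF_C=17) = 18; EF_D = 18+8 = 26
Expected project duration μ = 26 days. Critical path: A → B → D.

26 days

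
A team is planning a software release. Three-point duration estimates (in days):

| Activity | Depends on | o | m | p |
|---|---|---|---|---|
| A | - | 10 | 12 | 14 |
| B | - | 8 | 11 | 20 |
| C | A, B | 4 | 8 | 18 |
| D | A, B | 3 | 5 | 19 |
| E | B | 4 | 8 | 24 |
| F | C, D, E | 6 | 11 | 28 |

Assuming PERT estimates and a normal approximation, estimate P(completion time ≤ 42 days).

te_A = (10 + 4·12 + 14)/6 = 72/6 = 12; σ²_A = ((14−10)/6)² = 0.444
te_B = (8 + 4·11 + 20)/6 = 72/6 = 12; σ²_B = ((20−8)/6)² = 4.000
te_C = (4 + 4·8 + 18)/6 = 54/6 = 9; σ²_C = ((18−4)/6)² = 5.444
te_D = (3 + 4·5 + 19)/6 = 42/6 = 7; σ²_D = ((19−3)/6)² = 7.111
te_E = (4 + 4·8 + 24)/6 = 60/6 = 10; σ²_E = ((24−4)/6)² = 11.111
te_F = (6 + 4·11 + 28)/6 = 78/6 = 13; σ²_F = ((28−6)/6)² = 13.444

Forward pass:
ES_A = 0; EF_A = 12
ES_B = 0; EF_B = 12
ES_C = max(EF_A=12, EF_B=12) = 12; EF_C = 12+9 = 21
ES_D = max(EF_A=12, EF_B=12) = 12; EF_D = 12+7 = 19
ES_E = 12; EF_E = 12+10 = 22
ES_F = max(EF_C=21, EF_D=19, EF_E=22) = 22; EF_F = 22+13 = 35
Expected project duration μ = 35 days. Critical path: B → E → F.

Variance along critical path = 4.000 + 11.111 + 13.444 = 28.556; σ = √28.556 = 5.344 days.
Z = (42 − 35) / 5.344 = 1.310
P(T ≤ 42) = Φ(1.310) ≈ 0.905

0.905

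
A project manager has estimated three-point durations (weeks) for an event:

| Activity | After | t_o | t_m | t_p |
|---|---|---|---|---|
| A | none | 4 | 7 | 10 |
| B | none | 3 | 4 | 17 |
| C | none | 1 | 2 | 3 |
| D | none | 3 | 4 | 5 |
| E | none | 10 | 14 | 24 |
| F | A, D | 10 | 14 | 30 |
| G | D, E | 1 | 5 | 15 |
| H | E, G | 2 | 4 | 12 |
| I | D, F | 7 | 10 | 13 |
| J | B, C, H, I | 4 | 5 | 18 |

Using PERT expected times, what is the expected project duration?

40 weeks

te_A = (4 + 4·7 + 10)/6 = 42/6 = 7
te_B = (3 + 4·4 + 17)/6 = 36/6 = 6
te_C = (1 + 4·2 + 3)/6 = 12/6 = 2
te_D = (3 + 4·4 + 5)/6 = 24/6 = 4
te_E = (10 + 4·14 + 24)/6 = 90/6 = 15
te_F = (10 + 4·14 + 30)/6 = 96/6 = 16
te_G = (1 + 4·5 + 15)/6 = 36/6 = 6
te_H = (2 + 4·4 + 12)/6 = 30/6 = 5
te_I = (7 + 4·10 + 13)/6 = 60/6 = 10
te_J = (4 + 4·5 + 18)/6 = 42/6 = 7

Forward pass:
ES_A = 0; EF_A = 7
ES_B = 0; EF_B = 6
ES_C = 0; EF_C = 2
ES_D = 0; EF_D = 4
ES_E = 0; EF_E = 15
ES_F = max(EF_A=7, EF_D=4) = 7; EF_F = 7+16 = 23
ES_G = max(EF_D=4, EF_E=15) = 15; EF_G = 15+6 = 21
ES_H = max(EF_E=15, EF_G=21) = 21; EF_H = 21+5 = 26
ES_I = max(EF_D=4, EF_F=23) = 23; EF_I = 23+10 = 33
ES_J = max(EF_B=6, EF_C=2, EF_H=26, EF_I=33) = 33; EF_J = 33+7 = 40
Expected project duration μ = 40 weeks. Critical path: A → F → I → J.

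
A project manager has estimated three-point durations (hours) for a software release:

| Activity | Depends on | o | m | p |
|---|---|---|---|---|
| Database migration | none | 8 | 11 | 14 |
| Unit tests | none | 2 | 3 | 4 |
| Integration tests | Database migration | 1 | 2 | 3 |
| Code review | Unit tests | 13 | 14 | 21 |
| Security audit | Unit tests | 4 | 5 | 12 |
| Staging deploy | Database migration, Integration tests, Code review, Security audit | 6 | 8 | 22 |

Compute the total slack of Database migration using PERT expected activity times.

te_Database migration = (8 + 4·11 + 14)/6 = 66/6 = 11
te_Unit tests = (2 + 4·3 + 4)/6 = 18/6 = 3
te_Integration tests = (1 + 4·2 + 3)/6 = 12/6 = 2
te_Code review = (13 + 4·14 + 21)/6 = 90/6 = 15
te_Security audit = (4 + 4·5 + 12)/6 = 36/6 = 6
te_Staging deploy = (6 + 4·8 + 22)/6 = 60/6 = 10

Forward pass:
ES_Database migration = 0; EF_Database migration = 11
ES_Unit tests = 0; EF_Unit tests = 3
ES_Integration tests = 11; EF_Integration tests = 11+2 = 13
ES_Code review = 3; EF_Code review = 3+15 = 18
ES_Security audit = 3; EF_Security audit = 3+6 = 9
ES_Staging deploy = max(EF_Database migration=11, EF_Integration tests=13, EF_Code review=18, EF_Security audit=9) = 18; EF_Staging deploy = 18+10 = 28
Expected project duration μ = 28 hours. Critical path: Unit tests → Code review → Staging deploy.

Backward pass:
LF_Staging deploy = 28; LS_Staging deploy = 28−10 = 18
LF_Security audit = LS_Staging deploy = 18; LS_Security audit = 18−6 = 12
LF_Code review = LS_Staging deploy = 18; LS_Code review = 18−15 = 3
LF_Integration tests = LS_Staging deploy = 18; LS_Integration tests = 18−2 = 16
LF_Unit tests = min(LS_Code review=3, LS_Security audit=12) = 3; LS_Unit tests = 3−3 = 0
LF_Database migration = min(LS_Integration tests=16, LS_Staging deploy=18) = 16; LS_Database migration = 16−11 = 5
Slack_Database migration = LS_Database migration − ES_Database migration = 5 − 0 = 5

5 hours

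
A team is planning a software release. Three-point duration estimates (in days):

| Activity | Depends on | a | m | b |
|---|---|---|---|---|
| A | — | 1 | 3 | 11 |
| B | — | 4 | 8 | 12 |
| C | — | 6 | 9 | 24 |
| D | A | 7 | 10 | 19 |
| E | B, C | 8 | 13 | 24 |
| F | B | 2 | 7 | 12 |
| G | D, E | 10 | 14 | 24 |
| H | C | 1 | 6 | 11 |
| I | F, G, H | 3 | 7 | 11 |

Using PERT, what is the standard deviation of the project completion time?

4.83 days

te_A = (1 + 4·3 + 11)/6 = 24/6 = 4; σ²_A = ((11−1)/6)² = 2.778
te_B = (4 + 4·8 + 12)/6 = 48/6 = 8; σ²_B = ((12−4)/6)² = 1.778
te_C = (6 + 4·9 + 24)/6 = 66/6 = 11; σ²_C = ((24−6)/6)² = 9.000
te_D = (7 + 4·10 + 19)/6 = 66/6 = 11; σ²_D = ((19−7)/6)² = 4.000
te_E = (8 + 4·13 + 24)/6 = 84/6 = 14; σ²_E = ((24−8)/6)² = 7.111
te_F = (2 + 4·7 + 12)/6 = 42/6 = 7; σ²_F = ((12−2)/6)² = 2.778
te_G = (10 + 4·14 + 24)/6 = 90/6 = 15; σ²_G = ((24−10)/6)² = 5.444
te_H = (1 + 4·6 + 11)/6 = 36/6 = 6; σ²_H = ((11−1)/6)² = 2.778
te_I = (3 + 4·7 + 11)/6 = 42/6 = 7; σ²_I = ((11−3)/6)² = 1.778

Forward pass:
ES_A = 0; EF_A = 4
ES_B = 0; EF_B = 8
ES_C = 0; EF_C = 11
ES_D = 4; EF_D = 4+11 = 15
ES_E = max(EF_B=8, EF_C=11) = 11; EF_E = 11+14 = 25
ES_F = 8; EF_F = 8+7 = 15
ES_G = max(EF_D=15, EF_E=25) = 25; EF_G = 25+15 = 40
ES_H = 11; EF_H = 11+6 = 17
ES_I = max(EF_F=15, EF_G=40, EF_H=17) = 40; EF_I = 40+7 = 47
Expected project duration μ = 47 days. Critical path: C → E → G → I.

Variance along critical path = 9.000 + 7.111 + 5.444 + 1.778 = 23.333
σ = √23.333 = 4.830 days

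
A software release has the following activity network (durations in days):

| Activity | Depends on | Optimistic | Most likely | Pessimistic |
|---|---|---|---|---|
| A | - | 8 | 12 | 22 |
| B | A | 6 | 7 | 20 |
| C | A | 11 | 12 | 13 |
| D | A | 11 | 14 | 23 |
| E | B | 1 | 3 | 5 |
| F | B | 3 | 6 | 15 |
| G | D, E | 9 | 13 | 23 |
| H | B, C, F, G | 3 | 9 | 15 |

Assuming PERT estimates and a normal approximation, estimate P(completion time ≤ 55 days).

0.821

te_A = (8 + 4·12 + 22)/6 = 78/6 = 13; σ²_A = ((22−8)/6)² = 5.444
te_B = (6 + 4·7 + 20)/6 = 54/6 = 9; σ²_B = ((20−6)/6)² = 5.444
te_C = (11 + 4·12 + 13)/6 = 72/6 = 12; σ²_C = ((13−11)/6)² = 0.111
te_D = (11 + 4·14 + 23)/6 = 90/6 = 15; σ²_D = ((23−11)/6)² = 4.000
te_E = (1 + 4·3 + 5)/6 = 18/6 = 3; σ²_E = ((5−1)/6)² = 0.444
te_F = (3 + 4·6 + 15)/6 = 42/6 = 7; σ²_F = ((15−3)/6)² = 4.000
te_G = (9 + 4·13 + 23)/6 = 84/6 = 14; σ²_G = ((23−9)/6)² = 5.444
te_H = (3 + 4·9 + 15)/6 = 54/6 = 9; σ²_H = ((15−3)/6)² = 4.000

Forward pass:
ES_A = 0; EF_A = 13
ES_B = 13; EF_B = 13+9 = 22
ES_C = 13; EF_C = 13+12 = 25
ES_D = 13; EF_D = 13+15 = 28
ES_E = 22; EF_E = 22+3 = 25
ES_F = 22; EF_F = 22+7 = 29
ES_G = max(EF_D=28, EF_E=25) = 28; EF_G = 28+14 = 42
ES_H = max(EF_B=22, EF_C=25, EF_F=29, EF_G=42) = 42; EF_H = 42+9 = 51
Expected project duration μ = 51 days. Critical path: A → D → G → H.

Variance along critical path = 5.444 + 4.000 + 5.444 + 4.000 = 18.889; σ = √18.889 = 4.346 days.
Z = (55 − 51) / 4.346 = 0.920
P(T ≤ 55) = Φ(0.920) ≈ 0.821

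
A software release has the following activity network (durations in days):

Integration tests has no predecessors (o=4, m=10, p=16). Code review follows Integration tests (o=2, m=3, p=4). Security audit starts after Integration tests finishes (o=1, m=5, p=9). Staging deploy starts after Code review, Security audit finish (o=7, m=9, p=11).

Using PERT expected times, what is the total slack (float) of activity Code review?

2 days

te_Integration tests = (4 + 4·10 + 16)/6 = 60/6 = 10
te_Code review = (2 + 4·3 + 4)/6 = 18/6 = 3
te_Security audit = (1 + 4·5 + 9)/6 = 30/6 = 5
te_Staging deploy = (7 + 4·9 + 11)/6 = 54/6 = 9

Forward pass:
ES_Integration tests = 0; EF_Integration tests = 10
ES_Code review = 10; EF_Code review = 10+3 = 13
ES_Security audit = 10; EF_Security audit = 10+5 = 15
ES_Staging deploy = max(EF_Code review=13, EF_Security audit=15) = 15; EF_Staging deploy = 15+9 = 24
Expected project duration μ = 24 days. Critical path: Integration tests → Security audit → Staging deploy.

Backward pass:
LF_Staging deploy = 24; LS_Staging deploy = 24−9 = 15
LF_Security audit = LS_Staging deploy = 15; LS_Security audit = 15−5 = 10
LF_Code review = LS_Staging deploy = 15; LS_Code review = 15−3 = 12
LF_Integration tests = min(LS_Code review=12, LS_Security audit=10) = 10; LS_Integration tests = 10−10 = 0
Slack_Code review = LS_Code review − ES_Code review = 12 − 10 = 2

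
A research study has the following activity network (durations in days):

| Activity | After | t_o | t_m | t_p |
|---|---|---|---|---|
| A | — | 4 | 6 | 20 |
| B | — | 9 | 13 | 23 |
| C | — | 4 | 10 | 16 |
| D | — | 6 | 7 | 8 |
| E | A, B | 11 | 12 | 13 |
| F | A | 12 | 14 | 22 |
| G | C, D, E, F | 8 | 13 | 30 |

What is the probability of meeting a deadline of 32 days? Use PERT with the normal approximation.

0.019

te_A = (4 + 4·6 + 20)/6 = 48/6 = 8; σ²_A = ((20−4)/6)² = 7.111
te_B = (9 + 4·13 + 23)/6 = 84/6 = 14; σ²_B = ((23−9)/6)² = 5.444
te_C = (4 + 4·10 + 16)/6 = 60/6 = 10; σ²_C = ((16−4)/6)² = 4.000
te_D = (6 + 4·7 + 8)/6 = 42/6 = 7; σ²_D = ((8−6)/6)² = 0.111
te_E = (11 + 4·12 + 13)/6 = 72/6 = 12; σ²_E = ((13−11)/6)² = 0.111
te_F = (12 + 4·14 + 22)/6 = 90/6 = 15; σ²_F = ((22−12)/6)² = 2.778
te_G = (8 + 4·13 + 30)/6 = 90/6 = 15; σ²_G = ((30−8)/6)² = 13.444

Forward pass:
ES_A = 0; EF_A = 8
ES_B = 0; EF_B = 14
ES_C = 0; EF_C = 10
ES_D = 0; EF_D = 7
ES_E = max(EF_A=8, EF_B=14) = 14; EF_E = 14+12 = 26
ES_F = 8; EF_F = 8+15 = 23
ES_G = max(EF_C=10, EF_D=7, EF_E=26, EF_F=23) = 26; EF_G = 26+15 = 41
Expected project duration μ = 41 days. Critical path: B → E → G.

Variance along critical path = 5.444 + 0.111 + 13.444 = 19.000; σ = √19.000 = 4.359 days.
Z = (32 − 41) / 4.359 = -2.065
P(T ≤ 32) = Φ(-2.065) ≈ 0.019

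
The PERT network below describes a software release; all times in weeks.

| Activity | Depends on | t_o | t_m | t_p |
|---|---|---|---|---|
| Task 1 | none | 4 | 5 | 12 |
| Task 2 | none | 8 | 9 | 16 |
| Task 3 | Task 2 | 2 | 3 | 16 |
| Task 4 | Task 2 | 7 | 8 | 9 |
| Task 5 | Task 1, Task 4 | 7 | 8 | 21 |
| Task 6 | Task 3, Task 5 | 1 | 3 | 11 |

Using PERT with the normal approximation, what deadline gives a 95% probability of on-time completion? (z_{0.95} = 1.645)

37.2 weeks

te_Task 1 = (4 + 4·5 + 12)/6 = 36/6 = 6; σ²_Task 1 = ((12−4)/6)² = 1.778
te_Task 2 = (8 + 4·9 + 16)/6 = 60/6 = 10; σ²_Task 2 = ((16−8)/6)² = 1.778
te_Task 3 = (2 + 4·3 + 16)/6 = 30/6 = 5; σ²_Task 3 = ((16−2)/6)² = 5.444
te_Task 4 = (7 + 4·8 + 9)/6 = 48/6 = 8; σ²_Task 4 = ((9−7)/6)² = 0.111
te_Task 5 = (7 + 4·8 + 21)/6 = 60/6 = 10; σ²_Task 5 = ((21−7)/6)² = 5.444
te_Task 6 = (1 + 4·3 + 11)/6 = 24/6 = 4; σ²_Task 6 = ((11−1)/6)² = 2.778

Forward pass:
ES_Task 1 = 0; EF_Task 1 = 6
ES_Task 2 = 0; EF_Task 2 = 10
ES_Task 3 = 10; EF_Task 3 = 10+5 = 15
ES_Task 4 = 10; EF_Task 4 = 10+8 = 18
ES_Task 5 = max(EF_Task 1=6, EF_Task 4=18) = 18; EF_Task 5 = 18+10 = 28
ES_Task 6 = max(EF_Task 3=15, EF_Task 5=28) = 28; EF_Task 6 = 28+4 = 32
Expected project duration μ = 32 weeks. Critical path: Task 2 → Task 4 → Task 5 → Task 6.

Variance along critical path = 1.778 + 0.111 + 5.444 + 2.778 = 10.111; σ = 3.180 weeks.
D = μ + z·σ = 32 + 1.645·3.180 = 37.2 weeks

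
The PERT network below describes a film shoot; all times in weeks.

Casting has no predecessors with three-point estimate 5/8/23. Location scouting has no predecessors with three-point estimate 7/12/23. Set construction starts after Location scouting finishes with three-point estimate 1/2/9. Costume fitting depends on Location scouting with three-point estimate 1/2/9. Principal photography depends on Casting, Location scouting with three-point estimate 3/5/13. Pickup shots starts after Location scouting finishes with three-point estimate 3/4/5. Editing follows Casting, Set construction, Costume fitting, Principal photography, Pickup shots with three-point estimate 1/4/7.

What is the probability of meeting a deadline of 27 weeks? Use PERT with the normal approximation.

0.887

te_Casting = (5 + 4·8 + 23)/6 = 60/6 = 10; σ²_Casting = ((23−5)/6)² = 9.000
te_Location scouting = (7 + 4·12 + 23)/6 = 78/6 = 13; σ²_Location scouting = ((23−7)/6)² = 7.111
te_Set construction = (1 + 4·2 + 9)/6 = 18/6 = 3; σ²_Set construction = ((9−1)/6)² = 1.778
te_Costume fitting = (1 + 4·2 + 9)/6 = 18/6 = 3; σ²_Costume fitting = ((9−1)/6)² = 1.778
te_Principal photography = (3 + 4·5 + 13)/6 = 36/6 = 6; σ²_Principal photography = ((13−3)/6)² = 2.778
te_Pickup shots = (3 + 4·4 + 5)/6 = 24/6 = 4; σ²_Pickup shots = ((5−3)/6)² = 0.111
te_Editing = (1 + 4·4 + 7)/6 = 24/6 = 4; σ²_Editing = ((7−1)/6)² = 1.000

Forward pass:
ES_Casting = 0; EF_Casting = 10
ES_Location scouting = 0; EF_Location scouting = 13
ES_Set construction = 13; EF_Set construction = 13+3 = 16
ES_Costume fitting = 13; EF_Costume fitting = 13+3 = 16
ES_Principal photography = max(EF_Casting=10, EF_Location scouting=13) = 13; EF_Principal photography = 13+6 = 19
ES_Pickup shots = 13; EF_Pickup shots = 13+4 = 17
ES_Editing = max(EF_Casting=10, EF_Set construction=16, EF_Costume fitting=16, EF_Principal photography=19, EF_Pickup shots=17) = 19; EF_Editing = 19+4 = 23
Expected project duration μ = 23 weeks. Critical path: Location scouting → Principal photography → Editing.

Variance along critical path = 7.111 + 2.778 + 1.000 = 10.889; σ = √10.889 = 3.300 weeks.
Z = (27 − 23) / 3.300 = 1.212
P(T ≤ 27) = Φ(1.212) ≈ 0.887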